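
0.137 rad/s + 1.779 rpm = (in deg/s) 18.52. Check: 0.137 rad/s is already in rad/s. 1 rpm = 0.10471976 rad/s, so 1.779 rpm = 1.779 * 0.10471976 = 0.18629644 rad/s. Sum: 0.137 + 0.18629644 = 0.32329644 rad/s. 1 deg/s = 0.017453293 rad/s, so 0.32329644 rad/s = 0.32329644 / 0.017453293 = 18.523522 deg/s ≈ 18.52 deg/s (4 s.f.).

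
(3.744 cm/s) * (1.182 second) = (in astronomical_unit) 2.958e-13. Check: 1 cm/s = 0.01 m/s, so 3.744 cm/s = 3.744 * 0.01 = 0.03744 m/s. 1.182 second = 1.182 s. Combine: 0.03744 m/s * 1.182 s = 0.04425408 m. 1 astronomical_unit = 1.4959787e+11 m, so 0.04425408 m = 0.04425408 / 1.4959787e+11 = 2.9582025e-13 astronomical_unit ≈ 2.958e-13 astronomical_unit (4 s.f.).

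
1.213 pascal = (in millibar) 1.213 pascal = 1.213 Pa. 1 millibar = 100 Pa, so 1.213 Pa = 1.213 / 100 = 0.01213 millibar. Final answer: 0.01213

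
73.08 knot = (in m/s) 1 knot = 0.51444444 m/s, so 73.08 knot = 73.08 * 0.51444444 = 37.5956 m/s. Result: 37.5956 m/s ≈ 37.6 m/s (4 s.f.). Final answer: 37.6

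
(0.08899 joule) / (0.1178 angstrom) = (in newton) 0.08899 joule = 0.08899 J. 1 angstrom = 1e-10 m, so 0.1178 angstrom = 0.1178 * 1e-10 = 1.178e-11 m. Combine: 0.08899 J / 1.178e-11 m = 7.5543294e+09 N. 7.5543294e+09 N = 7.5543294e+09 newton ≈ 7.554e+09 newton (4 s.f.). Final answer: 7.554e+09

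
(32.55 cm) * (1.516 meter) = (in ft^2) 5.312. Check: 1 cm = 0.01 m, so 32.55 cm = 32.55 * 0.01 = 0.3255 m. 1.516 meter = 1.516 m. Combine: 0.3255 m * 1.516 m = 0.493458 m^2. 1 ft^2 = 0.09290304 m^2, so 0.493458 m^2 = 0.493458 / 0.09290304 = 5.3115377 ft^2 ≈ 5.312 ft^2 (4 s.f.).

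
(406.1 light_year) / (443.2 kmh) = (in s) 1 light_year = 9.4607305e+15 m, so 406.1 light_year = 406.1 * 9.4607305e+15 = 3.8420026e+18 m. 1 kmh = 0.27777778 m/s, so 443.2 kmh = 443.2 * 0.27777778 = 123.11111 m/s. Combine: 3.8420026e+18 m / 123.11111 m/s = 3.1207603e+16 s. Result: 3.1207603e+16 s ≈ 3.121e+16 s (4 s.f.). Final answer: 3.121e+16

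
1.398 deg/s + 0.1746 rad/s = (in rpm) 1 deg/s = 0.017453293 rad/s, so 1.398 deg/s = 1.398 * 0.017453293 = 0.024399703 rad/s. 0.1746 rad/s is already in rad/s. Sum: 0.024399703 + 0.1746 = 0.1989997 rad/s. 1 rpm = 0.10471976 rad/s, so 0.1989997 rad/s = 0.1989997 / 0.10471976 = 1.9003072 rpm ≈ 1.9 rpm (4 s.f.). Final answer: 1.9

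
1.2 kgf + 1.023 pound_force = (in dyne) 1.632e+06. Check: 1 kgf = 9.80665 N, so 1.2 kgf = 1.2 * 9.80665 = 11.76798 N. 1 pound_force = 4.4482216 N, so 1.023 pound_force = 1.023 * 4.4482216 = 4.5505307 N. Sum: 11.76798 + 4.5505307 = 16.318511 N. 1 dyne = 1e-05 N, so 16.318511 N = 16.318511 / 1e-05 = 1631851.1 dyne ≈ 1.632e+06 dyne (4 s.f.).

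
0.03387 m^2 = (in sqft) 0.3646. Check: 1 sqft = 0.09290304 m^2, so 0.03387 m^2 = 0.03387 / 0.09290304 = 0.36457365 sqft ≈ 0.3646 sqft (4 s.f.).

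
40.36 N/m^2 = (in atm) 40.36 N/m^2 = 40.36 Pa. 1 atm = 101325 Pa, so 40.36 Pa = 40.36 / 101325 = 0.00039832223 atm ≈ 0.0003983 atm (4 s.f.). Final answer: 0.0003983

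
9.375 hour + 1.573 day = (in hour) 1 hour = 3600 s, so 9.375 hour = 9.375 * 3600 = 33750 s. 1 day = 86400 s, so 1.573 day = 1.573 * 86400 = 135907.2 s. Sum: 33750 + 135907.2 = 169657.2 s. 1 hour = 3600 s, so 169657.2 s = 169657.2 / 3600 = 47.127 hour ≈ 47.13 hour (4 s.f.). Final answer: 47.13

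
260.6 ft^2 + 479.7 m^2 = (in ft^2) 1 ft^2 = 0.09290304 m^2, so 260.6 ft^2 = 260.6 * 0.09290304 = 24.210532 m^2. 479.7 m^2 is already in m^2. Sum: 24.210532 + 479.7 = 503.91053 m^2. 1 ft^2 = 0.09290304 m^2, so 503.91053 m^2 = 503.91053 / 0.09290304 = 5424.0478 ft^2 ≈ 5424 ft^2 (4 s.f.). Final answer: 5424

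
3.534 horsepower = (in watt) 1 horsepower = 745.69987 W, so 3.534 horsepower = 3.534 * 745.69987 = 2635.3033 W. 2635.3033 W = 2635.3033 watt ≈ 2635 watt (4 s.f.). Final answer: 2635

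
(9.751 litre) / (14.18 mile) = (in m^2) 1 litre = 0.001 m^3, so 9.751 litre = 9.751 * 0.001 = 0.009751 m^3. 1 mile = 1609.344 m, so 14.18 mile = 14.18 * 1609.344 = 22820.498 m. Combine: 0.009751 m^3 / 22820.498 m = 4.2729129e-07 m^2. Result: 4.2729129e-07 m^2 ≈ 4.273e-07 m^2 (4 s.f.). Final answer: 4.273e-07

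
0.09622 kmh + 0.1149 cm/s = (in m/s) 1 kmh = 0.27777778 m/s, so 0.09622 kmh = 0.09622 * 0.27777778 = 0.026727778 m/s. 1 cm/s = 0.01 m/s, so 0.1149 cm/s = 0.1149 * 0.01 = 0.001149 m/s. Sum: 0.026727778 + 0.001149 = 0.027876778 m/s. Result: 0.027876778 m/s ≈ 0.02788 m/s (4 s.f.). Final answer: 0.02788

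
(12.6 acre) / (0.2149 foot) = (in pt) 1 acre = 4046.8564 m^2, so 12.6 acre = 12.6 * 4046.8564 = 50990.391 m^2. 1 foot = 0.3048 m, so 0.2149 foot = 0.2149 * 0.3048 = 0.06550152 m. Combine: 50990.391 m^2 / 0.06550152 m = 778461.19 m. 1 pt = 0.00035277778 m, so 778461.19 m = 778461.19 / 0.00035277778 = 2.2066616e+09 pt ≈ 2.207e+09 pt (4 s.f.). Final answer: 2.207e+09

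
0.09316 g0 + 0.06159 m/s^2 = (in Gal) 97.52. Check: 1 g0 = 9.80665 m/s^2, so 0.09316 g0 = 0.09316 * 9.80665 = 0.91358751 m/s^2. 0.06159 m/s^2 is already in m/s^2. Sum: 0.91358751 + 0.06159 = 0.97517751 m/s^2. 1 Gal = 0.01 m/s^2, so 0.97517751 m/s^2 = 0.97517751 / 0.01 = 97.517751 Gal ≈ 97.52 Gal (4 s.f.).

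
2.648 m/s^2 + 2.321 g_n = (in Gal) 2541. Check: 2.648 m/s^2 is already in m/s^2. 1 g_n = 9.80665 m/s^2, so 2.321 g_n = 2.321 * 9.80665 = 22.761235 m/s^2. Sum: 2.648 + 22.761235 = 25.409235 m/s^2. 1 Gal = 0.01 m/s^2, so 25.409235 m/s^2 = 25.409235 / 0.01 = 2540.9235 Gal ≈ 2541 Gal (4 s.f.).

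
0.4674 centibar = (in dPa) 4674. Check: 1 centibar = 1000 Pa, so 0.4674 centibar = 0.4674 * 1000 = 467.4 Pa. 1 dPa = 0.1 Pa, so 467.4 Pa = 467.4 / 0.1 = 4674 dPa.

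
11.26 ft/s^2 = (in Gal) 343.2. Check: 1 ft/s^2 = 0.3048 m/s^2, so 11.26 ft/s^2 = 11.26 * 0.3048 = 3.432048 m/s^2. 1 Gal = 0.01 m/s^2, so 3.432048 m/s^2 = 3.432048 / 0.01 = 343.2048 Gal ≈ 343.2 Gal (4 s.f.).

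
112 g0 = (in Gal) 1 g0 = 9.80665 m/s^2, so 112 g0 = 112 * 9.80665 = 1098.3448 m/s^2. 1 Gal = 0.01 m/s^2, so 1098.3448 m/s^2 = 1098.3448 / 0.01 = 109834.48 Gal ≈ 1.098e+05 Gal (4 s.f.). Final answer: 1.098e+05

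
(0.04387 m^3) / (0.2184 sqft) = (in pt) 6129. Check: 0.04387 m^3 is already in m^3. 1 sqft = 0.09290304 m^2, so 0.2184 sqft = 0.2184 * 0.09290304 = 0.020290024 m^2. Combine: 0.04387 m^3 / 0.020290024 m^2 = 2.1621463 m. 1 pt = 0.00035277778 m, so 2.1621463 m = 2.1621463 / 0.00035277778 = 6128.9186 pt ≈ 6129 pt (4 s.f.).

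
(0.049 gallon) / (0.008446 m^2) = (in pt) 1 gallon = 0.0037854118 m^3, so 0.049 gallon = 0.049 * 0.0037854118 = 0.00018548518 m^3. 0.008446 m^2 is already in m^2. Combine: 0.00018548518 m^3 / 0.008446 m^2 = 0.021961304 m. 1 pt = 0.00035277778 m, so 0.021961304 m = 0.021961304 / 0.00035277778 = 62.252517 pt ≈ 62.25 pt (4 s.f.). Final answer: 62.25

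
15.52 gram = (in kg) 0.01552. Check: 1 gram = 0.001 kg, so 15.52 gram = 15.52 * 0.001 = 0.01552 kg. Result: 0.01552 kg.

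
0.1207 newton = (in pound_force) 0.02713. Check: 0.1207 newton = 0.1207 N. 1 pound_force = 4.4482216 N, so 0.1207 N = 0.1207 / 4.4482216 = 0.027134439 pound_force ≈ 0.02713 pound_force (4 s.f.).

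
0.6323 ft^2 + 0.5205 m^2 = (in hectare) 5.792e-05. Check: 1 ft^2 = 0.09290304 m^2, so 0.6323 ft^2 = 0.6323 * 0.09290304 = 0.058742592 m^2. 0.5205 m^2 is already in m^2. Sum: 0.058742592 + 0.5205 = 0.57924259 m^2. 1 hectare = 10000 m^2, so 0.57924259 m^2 = 0.57924259 / 10000 = 5.7924259e-05 hectare ≈ 5.792e-05 hectare (4 s.f.).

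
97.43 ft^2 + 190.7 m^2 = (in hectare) 0.01998. Check: 1 ft^2 = 0.09290304 m^2, so 97.43 ft^2 = 97.43 * 0.09290304 = 9.0515432 m^2. 190.7 m^2 is already in m^2. Sum: 9.0515432 + 190.7 = 199.75154 m^2. 1 hectare = 10000 m^2, so 199.75154 m^2 = 199.75154 / 10000 = 0.019975154 hectare ≈ 0.01998 hectare (4 s.f.).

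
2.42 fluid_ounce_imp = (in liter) 1 fluid_ounce_imp = 2.8413063e-05 m^3, so 2.42 fluid_ounce_imp = 2.42 * 2.8413063e-05 = 6.8759611e-05 m^3. 1 liter = 0.001 m^3, so 6.8759611e-05 m^3 = 6.8759611e-05 / 0.001 = 0.068759611 liter ≈ 0.06876 liter (4 s.f.). Final answer: 0.06876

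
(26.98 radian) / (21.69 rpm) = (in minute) 26.98 radian = 26.98 rad. 1 rpm = 0.10471976 rad/s, so 21.69 rpm = 21.69 * 0.10471976 = 2.2713715 rad/s. Combine: 26.98 rad / 2.2713715 rad/s = 11.878286 s. 1 minute = 60 s, so 11.878286 s = 11.878286 / 60 = 0.19797143 minute ≈ 0.198 minute (4 s.f.). Final answer: 0.198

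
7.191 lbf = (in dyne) 1 lbf = 4.4482216 N, so 7.191 lbf = 7.191 * 4.4482216 = 31.987162 N. 1 dyne = 1e-05 N, so 31.987162 N = 31.987162 / 1e-05 = 3198716.2 dyne ≈ 3.199e+06 dyne (4 s.f.). Final answer: 3.199e+06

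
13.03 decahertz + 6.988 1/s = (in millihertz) 1 decahertz = 10 Hz, so 13.03 decahertz = 13.03 * 10 = 130.3 Hz. 6.988 1/s = 6.988 Hz. Sum: 130.3 + 6.988 = 137.288 Hz. 1 millihertz = 0.001 Hz, so 137.288 Hz = 137.288 / 0.001 = 137288 millihertz ≈ 1.373e+05 millihertz (4 s.f.). Final answer: 1.373e+05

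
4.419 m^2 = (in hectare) 0.0004419. Check: 1 hectare = 10000 m^2, so 4.419 m^2 = 4.419 / 10000 = 0.0004419 hectare.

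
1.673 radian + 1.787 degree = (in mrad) 1704. Check: 1.673 radian = 1.673 rad. 1 degree = 0.017453293 rad, so 1.787 degree = 1.787 * 0.017453293 = 0.031189034 rad. Sum: 1.673 + 0.031189034 = 1.704189 rad. 1 mrad = 0.001 rad, so 1.704189 rad = 1.704189 / 0.001 = 1704.189 mrad ≈ 1704 mrad (4 s.f.).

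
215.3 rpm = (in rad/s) 22.55. Check: 1 rpm = 0.10471976 rad/s, so 215.3 rpm = 215.3 * 0.10471976 = 22.546163 rad/s. Result: 22.546163 rad/s ≈ 22.55 rad/s (4 s.f.).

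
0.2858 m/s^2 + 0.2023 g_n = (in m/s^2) 0.2858 m/s^2 is already in m/s^2. 1 g_n = 9.80665 m/s^2, so 0.2023 g_n = 0.2023 * 9.80665 = 1.9838853 m/s^2. Sum: 0.2858 + 1.9838853 = 2.2696853 m/s^2. Result: 2.2696853 m/s^2 ≈ 2.27 m/s^2 (4 s.f.). Final answer: 2.27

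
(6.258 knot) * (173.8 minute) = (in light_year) 1 knot = 0.51444444 m/s, so 6.258 knot = 6.258 * 0.51444444 = 3.2193933 m/s. 1 minute = 60 s, so 173.8 minute = 173.8 * 60 = 10428 s. Combine: 3.2193933 m/s * 10428 s = 33571.834 m. 1 light_year = 9.4607305e+15 m, so 33571.834 m = 33571.834 / 9.4607305e+15 = 3.5485456e-12 light_year ≈ 3.549e-12 light_year (4 s.f.). Final answer: 3.549e-12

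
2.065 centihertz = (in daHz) 1 centihertz = 0.01 Hz, so 2.065 centihertz = 2.065 * 0.01 = 0.02065 Hz. 1 daHz = 10 Hz, so 0.02065 Hz = 0.02065 / 10 = 0.002065 daHz. Final answer: 0.002065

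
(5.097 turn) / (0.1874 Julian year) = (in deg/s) 1 turn = 6.2831853 rad, so 5.097 turn = 5.097 * 6.2831853 = 32.025396 rad. 1 Julian year = 31557600 s, so 0.1874 Julian year = 0.1874 * 31557600 = 5913894.2 s. Combine: 32.025396 rad / 5913894.2 s = 5.4152804e-06 rad/s. 1 deg/s = 0.017453293 rad/s, so 5.4152804e-06 rad/s = 5.4152804e-06 / 0.017453293 = 0.00031027271 deg/s ≈ 0.0003103 deg/s (4 s.f.). Final answer: 0.0003103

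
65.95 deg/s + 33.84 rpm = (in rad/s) 4.695. Check: 1 deg/s = 0.017453293 rad/s, so 65.95 deg/s = 65.95 * 0.017453293 = 1.1510446 rad/s. 1 rpm = 0.10471976 rad/s, so 33.84 rpm = 33.84 * 0.10471976 = 3.5437165 rad/s. Sum: 1.1510446 + 3.5437165 = 4.6947612 rad/s. Result: 4.6947612 rad/s ≈ 4.695 rad/s (4 s.f.).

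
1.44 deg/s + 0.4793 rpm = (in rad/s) 1 deg/s = 0.017453293 rad/s, so 1.44 deg/s = 1.44 * 0.017453293 = 0.025132741 rad/s. 1 rpm = 0.10471976 rad/s, so 0.4793 rpm = 0.4793 * 0.10471976 = 0.050192179 rad/s. Sum: 0.025132741 + 0.050192179 = 0.07532492 rad/s. Result: 0.07532492 rad/s ≈ 0.07532 rad/s (4 s.f.). Final answer: 0.07532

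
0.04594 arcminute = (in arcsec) 1 arcminute = 0.00029088821 rad, so 0.04594 arcminute = 0.04594 * 0.00029088821 = 1.3363404e-05 rad. 1 arcsec = 4.8481368e-06 rad, so 1.3363404e-05 rad = 1.3363404e-05 / 4.8481368e-06 = 2.7564 arcsec ≈ 2.756 arcsec (4 s.f.). Final answer: 2.756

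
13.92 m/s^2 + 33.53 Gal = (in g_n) 1.454. Check: 13.92 m/s^2 is already in m/s^2. 1 Gal = 0.01 m/s^2, so 33.53 Gal = 33.53 * 0.01 = 0.3353 m/s^2. Sum: 13.92 + 0.3353 = 14.2553 m/s^2. 1 g_n = 9.80665 m/s^2, so 14.2553 m/s^2 = 14.2553 / 9.80665 = 1.4536361 g_n ≈ 1.454 g_n (4 s.f.).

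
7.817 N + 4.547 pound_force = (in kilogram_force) 2.86. Check: 7.817 N is already in N. 1 pound_force = 4.4482216 N, so 4.547 pound_force = 4.547 * 4.4482216 = 20.226064 N. Sum: 7.817 + 20.226064 = 28.043064 N. 1 kilogram_force = 9.80665 N, so 28.043064 N = 28.043064 / 9.80665 = 2.8595967 kilogram_force ≈ 2.86 kilogram_force (4 s.f.).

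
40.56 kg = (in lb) 89.42. Check: 1 lb = 0.45359237 kg, so 40.56 kg = 40.56 / 0.45359237 = 89.419494 lb ≈ 89.42 lb (4 s.f.).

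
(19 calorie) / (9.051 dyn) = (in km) 878.3. Check: 1 calorie = 4.184 J, so 19 calorie = 19 * 4.184 = 79.496 J. 1 dyn = 1e-05 N, so 9.051 dyn = 9.051 * 1e-05 = 9.051e-05 N. Combine: 79.496 J / 9.051e-05 N = 878311.79 m. 1 km = 1000 m, so 878311.79 m = 878311.79 / 1000 = 878.31179 km ≈ 878.3 km (4 s.f.).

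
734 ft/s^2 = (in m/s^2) 223.7. Check: 1 ft/s^2 = 0.3048 m/s^2, so 734 ft/s^2 = 734 * 0.3048 = 223.7232 m/s^2. Result: 223.7232 m/s^2 ≈ 223.7 m/s^2 (4 s.f.).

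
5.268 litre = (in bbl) 1 litre = 0.001 m^3, so 5.268 litre = 5.268 * 0.001 = 0.005268 m^3. 1 bbl = 0.15898729 m^3, so 0.005268 m^3 = 0.005268 / 0.15898729 = 0.033134723 bbl ≈ 0.03313 bbl (4 s.f.). Final answer: 0.03313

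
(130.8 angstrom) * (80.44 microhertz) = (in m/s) 1 angstrom = 1e-10 m, so 130.8 angstrom = 130.8 * 1e-10 = 1.308e-08 m. 1 microhertz = 1e-06 Hz, so 80.44 microhertz = 80.44 * 1e-06 = 8.044e-05 Hz. Combine: 1.308e-08 m * 8.044e-05 Hz = 1.0521552e-12 m/s. Result: 1.0521552e-12 m/s ≈ 1.052e-12 m/s (4 s.f.). Final answer: 1.052e-12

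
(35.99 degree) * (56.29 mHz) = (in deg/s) 1 degree = 0.017453293 rad, so 35.99 degree = 35.99 * 0.017453293 = 0.628144 rad. 1 mHz = 0.001 Hz, so 56.29 mHz = 56.29 * 0.001 = 0.05629 Hz. Combine: 0.628144 rad * 0.05629 Hz = 0.035358226 rad/s. 1 deg/s = 0.017453293 rad/s, so 0.035358226 rad/s = 0.035358226 / 0.017453293 = 2.0258771 deg/s ≈ 2.026 deg/s (4 s.f.). Final answer: 2.026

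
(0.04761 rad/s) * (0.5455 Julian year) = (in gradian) 0.04761 rad/s is already in rad/s. 1 Julian year = 31557600 s, so 0.5455 Julian year = 0.5455 * 31557600 = 17214671 s. Combine: 0.04761 rad/s * 17214671 s = 819590.48 rad. 1 gradian = 0.015707963 rad, so 819590.48 rad = 819590.48 / 0.015707963 = 52176750 gradian ≈ 5.218e+07 gradian (4 s.f.). Final answer: 5.218e+07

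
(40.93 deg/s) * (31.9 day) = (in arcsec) 1 deg/s = 0.017453293 rad/s, so 40.93 deg/s = 40.93 * 0.017453293 = 0.71436326 rad/s. 1 day = 86400 s, so 31.9 day = 31.9 * 86400 = 2756160 s. Combine: 0.71436326 rad/s * 2756160 s = 1968899.5 rad. 1 arcsec = 4.8481368e-06 rad, so 1968899.5 rad = 1968899.5 / 4.8481368e-06 = 4.0611466e+11 arcsec ≈ 4.061e+11 arcsec (4 s.f.). Final answer: 4.061e+11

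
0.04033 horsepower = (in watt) 30.07. Check: 1 horsepower = 745.69987 W, so 0.04033 horsepower = 0.04033 * 745.69987 = 30.074076 W. 30.074076 W = 30.074076 watt ≈ 30.07 watt (4 s.f.).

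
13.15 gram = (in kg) 1 gram = 0.001 kg, so 13.15 gram = 13.15 * 0.001 = 0.01315 kg. Result: 0.01315 kg. Final answer: 0.01315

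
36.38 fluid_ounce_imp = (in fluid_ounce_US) 34.95. Check: 1 fluid_ounce_imp = 2.8413063e-05 m^3, so 36.38 fluid_ounce_imp = 36.38 * 2.8413063e-05 = 0.0010336672 m^3. 1 fluid_ounce_US = 2.957353e-05 m^3, so 0.0010336672 m^3 = 0.0010336672 / 2.957353e-05 = 34.952447 fluid_ounce_US ≈ 34.95 fluid_ounce_US (4 s.f.).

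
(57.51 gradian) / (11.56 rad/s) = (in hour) 1 gradian = 0.015707963 rad, so 57.51 gradian = 57.51 * 0.015707963 = 0.90336497 rad. 11.56 rad/s is already in rad/s. Combine: 0.90336497 rad / 11.56 rad/s = 0.078145758 s. 1 hour = 3600 s, so 0.078145758 s = 0.078145758 / 3600 = 2.1707155e-05 hour ≈ 2.171e-05 hour (4 s.f.). Final answer: 2.171e-05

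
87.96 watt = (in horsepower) 87.96 watt = 87.96 W. 1 horsepower = 745.69987 W, so 87.96 W = 87.96 / 745.69987 = 0.1179563 horsepower ≈ 0.118 horsepower (4 s.f.). Final answer: 0.118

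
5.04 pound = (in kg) 2.286. Check: 1 pound = 0.45359237 kg, so 5.04 pound = 5.04 * 0.45359237 = 2.2861055 kg. Result: 2.2861055 kg ≈ 2.286 kg (4 s.f.).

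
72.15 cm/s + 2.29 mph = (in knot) 1 cm/s = 0.01 m/s, so 72.15 cm/s = 72.15 * 0.01 = 0.7215 m/s. 1 mph = 0.44704 m/s, so 2.29 mph = 2.29 * 0.44704 = 1.0237216 m/s. Sum: 0.7215 + 1.0237216 = 1.7452216 m/s. 1 knot = 0.51444444 m/s, so 1.7452216 m/s = 1.7452216 / 0.51444444 = 3.3924394 knot ≈ 3.392 knot (4 s.f.). Final answer: 3.392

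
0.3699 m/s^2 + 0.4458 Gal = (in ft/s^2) 1.228. Check: 0.3699 m/s^2 is already in m/s^2. 1 Gal = 0.01 m/s^2, so 0.4458 Gal = 0.4458 * 0.01 = 0.004458 m/s^2. Sum: 0.3699 + 0.004458 = 0.374358 m/s^2. 1 ft/s^2 = 0.3048 m/s^2, so 0.374358 m/s^2 = 0.374358 / 0.3048 = 1.2282087 ft/s^2 ≈ 1.228 ft/s^2 (4 s.f.).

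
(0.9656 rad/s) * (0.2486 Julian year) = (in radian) 7.575e+06. Check: 0.9656 rad/s is already in rad/s. 1 Julian year = 31557600 s, so 0.2486 Julian year = 0.2486 * 31557600 = 7845219.4 s. Combine: 0.9656 rad/s * 7845219.4 s = 7575343.8 rad. 7575343.8 rad = 7575343.8 radian ≈ 7.575e+06 radian (4 s.f.).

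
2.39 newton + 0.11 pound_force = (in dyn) 2.879e+05. Check: 2.39 newton = 2.39 N. 1 pound_force = 4.4482216 N, so 0.11 pound_force = 0.11 * 4.4482216 = 0.48930438 N. Sum: 2.39 + 0.48930438 = 2.8793044 N. 1 dyn = 1e-05 N, so 2.8793044 N = 2.8793044 / 1e-05 = 287930.44 dyn ≈ 2.879e+05 dyn (4 s.f.).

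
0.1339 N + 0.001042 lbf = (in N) 0.1339 N is already in N. 1 lbf = 4.4482216 N, so 0.001042 lbf = 0.001042 * 4.4482216 = 0.0046350469 N. Sum: 0.1339 + 0.0046350469 = 0.13853505 N. Result: 0.13853505 N ≈ 0.1385 N (4 s.f.). Final answer: 0.1385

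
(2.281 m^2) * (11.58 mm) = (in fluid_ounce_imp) 2.281 m^2 is already in m^2. 1 mm = 0.001 m, so 11.58 mm = 11.58 * 0.001 = 0.01158 m. Combine: 2.281 m^2 * 0.01158 m = 0.02641398 m^3. 1 fluid_ounce_imp = 2.8413063e-05 m^3, so 0.02641398 m^3 = 0.02641398 / 2.8413063e-05 = 929.64213 fluid_ounce_imp ≈ 929.6 fluid_ounce_imp (4 s.f.). Final answer: 929.6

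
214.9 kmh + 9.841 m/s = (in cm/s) 1 kmh = 0.27777778 m/s, so 214.9 kmh = 214.9 * 0.27777778 = 59.694444 m/s. 9.841 m/s is already in m/s. Sum: 59.694444 + 9.841 = 69.535444 m/s. 1 cm/s = 0.01 m/s, so 69.535444 m/s = 69.535444 / 0.01 = 6953.5444 cm/s ≈ 6954 cm/s (4 s.f.). Final answer: 6954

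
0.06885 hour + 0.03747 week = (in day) 1 hour = 3600 s, so 0.06885 hour = 0.06885 * 3600 = 247.86 s. 1 week = 604800 s, so 0.03747 week = 0.03747 * 604800 = 22661.856 s. Sum: 247.86 + 22661.856 = 22909.716 s. 1 day = 86400 s, so 22909.716 s = 22909.716 / 86400 = 0.26515875 day ≈ 0.2652 day (4 s.f.). Final answer: 0.2652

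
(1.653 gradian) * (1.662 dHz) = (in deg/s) 0.2473. Check: 1 gradian = 0.015707963 rad, so 1.653 gradian = 1.653 * 0.015707963 = 0.025965263 rad. 1 dHz = 0.1 Hz, so 1.662 dHz = 1.662 * 0.1 = 0.1662 Hz. Combine: 0.025965263 rad * 0.1662 Hz = 0.0043154268 rad/s. 1 deg/s = 0.017453293 rad/s, so 0.0043154268 rad/s = 0.0043154268 / 0.017453293 = 0.24725574 deg/s ≈ 0.2473 deg/s (4 s.f.).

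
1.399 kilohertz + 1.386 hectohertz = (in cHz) 1 kilohertz = 1000 Hz, so 1.399 kilohertz = 1.399 * 1000 = 1399 Hz. 1 hectohertz = 100 Hz, so 1.386 hectohertz = 1.386 * 100 = 138.6 Hz. Sum: 1399 + 138.6 = 1537.6 Hz. 1 cHz = 0.01 Hz, so 1537.6 Hz = 1537.6 / 0.01 = 153760 cHz ≈ 1.538e+05 cHz (4 s.f.). Final answer: 1.538e+05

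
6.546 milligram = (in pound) 1.443e-05. Check: 1 milligram = 1e-06 kg, so 6.546 milligram = 6.546 * 1e-06 = 6.546e-06 kg. 1 pound = 0.45359237 kg, so 6.546e-06 kg = 6.546e-06 / 0.45359237 = 1.443146e-05 pound ≈ 1.443e-05 pound (4 s.f.).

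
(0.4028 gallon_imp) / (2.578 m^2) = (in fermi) 7.103e+11. Check: 1 gallon_imp = 0.00454609 m^3, so 0.4028 gallon_imp = 0.4028 * 0.00454609 = 0.0018311651 m^3. 2.578 m^2 is already in m^2. Combine: 0.0018311651 m^3 / 2.578 m^2 = 0.00071030452 m. 1 fermi = 1e-15 m, so 0.00071030452 m = 0.00071030452 / 1e-15 = 7.1030452e+11 fermi ≈ 7.103e+11 fermi (4 s.f.).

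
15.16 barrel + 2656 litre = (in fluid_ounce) 1.713e+05. Check: 1 barrel = 0.15898729 m^3, so 15.16 barrel = 15.16 * 0.15898729 = 2.4102474 m^3. 1 litre = 0.001 m^3, so 2656 litre = 2656 * 0.001 = 2.656 m^3. Sum: 2.4102474 + 2.656 = 5.0662474 m^3. 1 fluid_ounce = 2.957353e-05 m^3, so 5.0662474 m^3 = 5.0662474 / 2.957353e-05 = 171310.2 fluid_ounce ≈ 1.713e+05 fluid_ounce (4 s.f.).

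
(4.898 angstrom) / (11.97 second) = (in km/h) 1 angstrom = 1e-10 m, so 4.898 angstrom = 4.898 * 1e-10 = 4.898e-10 m. 11.97 second = 11.97 s. Combine: 4.898e-10 m / 11.97 s = 4.0918964e-11 m/s. 1 km/h = 0.27777778 m/s, so 4.0918964e-11 m/s = 4.0918964e-11 / 0.27777778 = 1.4730827e-10 km/h ≈ 1.473e-10 km/h (4 s.f.). Final answer: 1.473e-10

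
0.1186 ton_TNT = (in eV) 1 ton_TNT = 4.184e+09 J, so 0.1186 ton_TNT = 0.1186 * 4.184e+09 = 4.962224e+08 J. 1 eV = 1.6021766e-19 J, so 4.962224e+08 J = 4.962224e+08 / 1.6021766e-19 = 3.0971766e+27 eV ≈ 3.097e+27 eV (4 s.f.). Final answer: 3.097e+27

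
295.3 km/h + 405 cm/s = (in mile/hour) 1 km/h = 0.27777778 m/s, so 295.3 km/h = 295.3 * 0.27777778 = 82.027778 m/s. 1 cm/s = 0.01 m/s, so 405 cm/s = 405 * 0.01 = 4.05 m/s. Sum: 82.027778 + 4.05 = 86.077778 m/s. 1 mile/hour = 0.44704 m/s, so 86.077778 m/s = 86.077778 / 0.44704 = 192.55051 mile/hour ≈ 192.6 mile/hour (4 s.f.). Final answer: 192.6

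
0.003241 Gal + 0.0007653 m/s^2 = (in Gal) 0.07977. Check: 1 Gal = 0.01 m/s^2, so 0.003241 Gal = 0.003241 * 0.01 = 3.241e-05 m/s^2. 0.0007653 m/s^2 is already in m/s^2. Sum: 3.241e-05 + 0.0007653 = 0.00079771 m/s^2. 1 Gal = 0.01 m/s^2, so 0.00079771 m/s^2 = 0.00079771 / 0.01 = 0.079771 Gal ≈ 0.07977 Gal (4 s.f.).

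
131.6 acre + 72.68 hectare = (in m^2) 1 acre = 4046.8564 m^2, so 131.6 acre = 131.6 * 4046.8564 = 532566.31 m^2. 1 hectare = 10000 m^2, so 72.68 hectare = 72.68 * 10000 = 726800 m^2. Sum: 532566.31 + 726800 = 1259366.3 m^2. Result: 1259366.3 m^2 ≈ 1.259e+06 m^2 (4 s.f.). Final answer: 1.259e+06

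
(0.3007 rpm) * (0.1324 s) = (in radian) 0.004169. Check: 1 rpm = 0.10471976 rad/s, so 0.3007 rpm = 0.3007 * 0.10471976 = 0.03148923 rad/s. 0.1324 s is already in s. Combine: 0.03148923 rad/s * 0.1324 s = 0.0041691741 rad. 0.0041691741 rad = 0.0041691741 radian ≈ 0.004169 radian (4 s.f.).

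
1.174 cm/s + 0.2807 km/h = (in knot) 1 cm/s = 0.01 m/s, so 1.174 cm/s = 1.174 * 0.01 = 0.01174 m/s. 1 km/h = 0.27777778 m/s, so 0.2807 km/h = 0.2807 * 0.27777778 = 0.077972222 m/s. Sum: 0.01174 + 0.077972222 = 0.089712222 m/s. 1 knot = 0.51444444 m/s, so 0.089712222 m/s = 0.089712222 / 0.51444444 = 0.17438661 knot ≈ 0.1744 knot (4 s.f.). Final answer: 0.1744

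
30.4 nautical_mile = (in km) 56.3. Check: 1 nautical_mile = 1852 m, so 30.4 nautical_mile = 30.4 * 1852 = 56300.8 m. 1 km = 1000 m, so 56300.8 m = 56300.8 / 1000 = 56.3008 km ≈ 56.3 km (4 s.f.).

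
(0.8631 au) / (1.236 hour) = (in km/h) 1.045e+08. Check: 1 au = 1.4959787e+11 m, so 0.8631 au = 0.8631 * 1.4959787e+11 = 1.2911792e+11 m. 1 hour = 3600 s, so 1.236 hour = 1.236 * 3600 = 4449.6 s. Combine: 1.2911792e+11 m / 4449.6 s = 29017872 m/s. 1 km/h = 0.27777778 m/s, so 29017872 m/s = 29017872 / 0.27777778 = 1.0446434e+08 km/h ≈ 1.045e+08 km/h (4 s.f.).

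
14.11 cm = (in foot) 0.4629. Check: 1 cm = 0.01 m, so 14.11 cm = 14.11 * 0.01 = 0.1411 m. 1 foot = 0.3048 m, so 0.1411 m = 0.1411 / 0.3048 = 0.46292651 foot ≈ 0.4629 foot (4 s.f.).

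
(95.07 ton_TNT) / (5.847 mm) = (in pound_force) 1.529e+13. Check: 1 ton_TNT = 4.184e+09 J, so 95.07 ton_TNT = 95.07 * 4.184e+09 = 3.9777288e+11 J. 1 mm = 0.001 m, so 5.847 mm = 5.847 * 0.001 = 0.005847 m. Combine: 3.9777288e+11 J / 0.005847 m = 6.8030251e+13 N. 1 pound_force = 4.4482216 N, so 6.8030251e+13 N = 6.8030251e+13 / 4.4482216 = 1.5293809e+13 pound_force ≈ 1.529e+13 pound_force (4 s.f.).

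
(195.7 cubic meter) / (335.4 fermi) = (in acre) 195.7 cubic meter = 195.7 m^3. 1 fermi = 1e-15 m, so 335.4 fermi = 335.4 * 1e-15 = 3.354e-13 m. Combine: 195.7 m^3 / 3.354e-13 m = 5.8348241e+14 m^2. 1 acre = 4046.8564 m^2, so 5.8348241e+14 m^2 = 5.8348241e+14 / 4046.8564 = 1.4418164e+11 acre ≈ 1.442e+11 acre (4 s.f.). Final answer: 1.442e+11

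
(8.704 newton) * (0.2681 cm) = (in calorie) 0.005577. Check: 8.704 newton = 8.704 N. 1 cm = 0.01 m, so 0.2681 cm = 0.2681 * 0.01 = 0.002681 m. Combine: 8.704 N * 0.002681 m = 0.023335424 J. 1 calorie = 4.184 J, so 0.023335424 J = 0.023335424 / 4.184 = 0.0055773002 calorie ≈ 0.005577 calorie (4 s.f.).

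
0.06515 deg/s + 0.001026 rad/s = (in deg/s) 0.1239. Check: 1 deg/s = 0.017453293 rad/s, so 0.06515 deg/s = 0.06515 * 0.017453293 = 0.001137082 rad/s. 0.001026 rad/s is already in rad/s. Sum: 0.001137082 + 0.001026 = 0.002163082 rad/s. 1 deg/s = 0.017453293 rad/s, so 0.002163082 rad/s = 0.002163082 / 0.017453293 = 0.12393547 deg/s ≈ 0.1239 deg/s (4 s.f.).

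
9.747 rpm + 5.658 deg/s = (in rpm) 10.69. Check: 1 rpm = 0.10471976 rad/s, so 9.747 rpm = 9.747 * 0.10471976 = 1.0207035 rad/s. 1 deg/s = 0.017453293 rad/s, so 5.658 deg/s = 5.658 * 0.017453293 = 0.098750729 rad/s. Sum: 1.0207035 + 0.098750729 = 1.1194542 rad/s. 1 rpm = 0.10471976 rad/s, so 1.1194542 rad/s = 1.1194542 / 0.10471976 = 10.69 rpm.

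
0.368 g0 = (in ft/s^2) 1 g0 = 9.80665 m/s^2, so 0.368 g0 = 0.368 * 9.80665 = 3.6088472 m/s^2. 1 ft/s^2 = 0.3048 m/s^2, so 3.6088472 m/s^2 = 3.6088472 / 0.3048 = 11.84005 ft/s^2 ≈ 11.84 ft/s^2 (4 s.f.). Final answer: 11.84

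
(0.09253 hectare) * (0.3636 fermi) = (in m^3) 3.364e-13. Check: 1 hectare = 10000 m^2, so 0.09253 hectare = 0.09253 * 10000 = 925.3 m^2. 1 fermi = 1e-15 m, so 0.3636 fermi = 0.3636 * 1e-15 = 3.636e-16 m. Combine: 925.3 m^2 * 3.636e-16 m = 3.3643908e-13 m^3. Result: 3.3643908e-13 m^3 ≈ 3.364e-13 m^3 (4 s.f.).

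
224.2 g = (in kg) 1 g = 0.001 kg, so 224.2 g = 224.2 * 0.001 = 0.2242 kg. Result: 0.2242 kg. Final answer: 0.2242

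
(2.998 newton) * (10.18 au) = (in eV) 2.85e+31. Check: 2.998 newton = 2.998 N. 1 au = 1.4959787e+11 m, so 10.18 au = 10.18 * 1.4959787e+11 = 1.5229063e+12 m. Combine: 2.998 N * 1.5229063e+12 m = 4.5656732e+12 J. 1 eV = 1.6021766e-19 J, so 4.5656732e+12 J = 4.5656732e+12 / 1.6021766e-19 = 2.849669e+31 eV ≈ 2.85e+31 eV (4 s.f.).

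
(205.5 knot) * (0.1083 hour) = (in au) 1 knot = 0.51444444 m/s, so 205.5 knot = 205.5 * 0.51444444 = 105.71833 m/s. 1 hour = 3600 s, so 0.1083 hour = 0.1083 * 3600 = 389.88 s. Combine: 105.71833 m/s * 389.88 s = 41217.464 m. 1 au = 1.4959787e+11 m, so 41217.464 m = 41217.464 / 1.4959787e+11 = 2.7552173e-07 au ≈ 2.755e-07 au (4 s.f.). Final answer: 2.755e-07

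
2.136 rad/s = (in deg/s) 1 deg/s = 0.017453293 rad/s, so 2.136 rad/s = 2.136 / 0.017453293 = 122.38379 deg/s ≈ 122.4 deg/s (4 s.f.). Final answer: 122.4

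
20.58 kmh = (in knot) 11.11. Check: 1 kmh = 0.27777778 m/s, so 20.58 kmh = 20.58 * 0.27777778 = 5.7166667 m/s. 1 knot = 0.51444444 m/s, so 5.7166667 m/s = 5.7166667 / 0.51444444 = 11.112311 knot ≈ 11.11 knot (4 s.f.).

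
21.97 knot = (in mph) 1 knot = 0.51444444 m/s, so 21.97 knot = 21.97 * 0.51444444 = 11.302344 m/s. 1 mph = 0.44704 m/s, so 11.302344 m/s = 11.302344 / 0.44704 = 25.282624 mph ≈ 25.28 mph (4 s.f.). Final answer: 25.28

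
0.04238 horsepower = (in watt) 1 horsepower = 745.69987 W, so 0.04238 horsepower = 0.04238 * 745.69987 = 31.602761 W. 31.602761 W = 31.602761 watt ≈ 31.6 watt (4 s.f.). Final answer: 31.6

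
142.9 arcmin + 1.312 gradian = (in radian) 1 arcmin = 0.00029088821 rad, so 142.9 arcmin = 142.9 * 0.00029088821 = 0.041567925 rad. 1 gradian = 0.015707963 rad, so 1.312 gradian = 1.312 * 0.015707963 = 0.020608848 rad. Sum: 0.041567925 + 0.020608848 = 0.062176773 rad. 0.062176773 rad = 0.062176773 radian ≈ 0.06218 radian (4 s.f.). Final answer: 0.06218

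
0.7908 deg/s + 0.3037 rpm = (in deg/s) 1 deg/s = 0.017453293 rad/s, so 0.7908 deg/s = 0.7908 * 0.017453293 = 0.013802064 rad/s. 1 rpm = 0.10471976 rad/s, so 0.3037 rpm = 0.3037 * 0.10471976 = 0.03180339 rad/s. Sum: 0.013802064 + 0.03180339 = 0.045605453 rad/s. 1 deg/s = 0.017453293 rad/s, so 0.045605453 rad/s = 0.045605453 / 0.017453293 = 2.613 deg/s. Final answer: 2.613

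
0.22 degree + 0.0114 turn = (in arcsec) 1 degree = 0.017453293 rad, so 0.22 degree = 0.22 * 0.017453293 = 0.0038397244 rad. 1 turn = 6.2831853 rad, so 0.0114 turn = 0.0114 * 6.2831853 = 0.071628313 rad. Sum: 0.0038397244 + 0.071628313 = 0.075468037 rad. 1 arcsec = 4.8481368e-06 rad, so 0.075468037 rad = 0.075468037 / 4.8481368e-06 = 15566.4 arcsec ≈ 1.557e+04 arcsec (4 s.f.). Final answer: 1.557e+04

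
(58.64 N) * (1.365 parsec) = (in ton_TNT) 5.903e+08. Check: 58.64 N is already in N. 1 parsec = 3.0856776e+16 m, so 1.365 parsec = 1.365 * 3.0856776e+16 = 4.2119499e+16 m. Combine: 58.64 N * 4.2119499e+16 m = 2.4698874e+18 J. 1 ton_TNT = 4.184e+09 J, so 2.4698874e+18 J = 2.4698874e+18 / 4.184e+09 = 5.9031726e+08 ton_TNT ≈ 5.903e+08 ton_TNT (4 s.f.).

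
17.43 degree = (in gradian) 19.37. Check: 1 degree = 0.017453293 rad, so 17.43 degree = 17.43 * 0.017453293 = 0.30421089 rad. 1 gradian = 0.015707963 rad, so 0.30421089 rad = 0.30421089 / 0.015707963 = 19.366667 gradian ≈ 19.37 gradian (4 s.f.).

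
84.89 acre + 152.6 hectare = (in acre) 1 acre = 4046.8564 m^2, so 84.89 acre = 84.89 * 4046.8564 = 343537.64 m^2. 1 hectare = 10000 m^2, so 152.6 hectare = 152.6 * 10000 = 1526000 m^2. Sum: 343537.64 + 1526000 = 1869537.6 m^2. 1 acre = 4046.8564 m^2, so 1869537.6 m^2 = 1869537.6 / 4046.8564 = 461.97281 acre ≈ 462 acre (4 s.f.). Final answer: 462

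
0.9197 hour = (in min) 1 hour = 3600 s, so 0.9197 hour = 0.9197 * 3600 = 3310.92 s. 1 min = 60 s, so 3310.92 s = 3310.92 / 60 = 55.182 min ≈ 55.18 min (4 s.f.). Final answer: 55.18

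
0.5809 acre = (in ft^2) 2.53e+04. Check: 1 acre = 4046.8564 m^2, so 0.5809 acre = 0.5809 * 4046.8564 = 2350.8189 m^2. 1 ft^2 = 0.09290304 m^2, so 2350.8189 m^2 = 2350.8189 / 0.09290304 = 25304.004 ft^2 ≈ 2.53e+04 ft^2 (4 s.f.).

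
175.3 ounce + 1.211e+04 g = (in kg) 17.08. Check: 1 ounce = 0.028349523 kg, so 175.3 ounce = 175.3 * 0.028349523 = 4.9696714 kg. 1 g = 0.001 kg, so 1.211e+04 g = 1.211e+04 * 0.001 = 12.11 kg. Sum: 4.9696714 + 12.11 = 17.079671 kg. Result: 17.079671 kg ≈ 17.08 kg (4 s.f.).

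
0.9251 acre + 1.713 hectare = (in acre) 5.158. Check: 1 acre = 4046.8564 m^2, so 0.9251 acre = 0.9251 * 4046.8564 = 3743.7469 m^2. 1 hectare = 10000 m^2, so 1.713 hectare = 1.713 * 10000 = 17130 m^2. Sum: 3743.7469 + 17130 = 20873.747 m^2. 1 acre = 4046.8564 m^2, so 20873.747 m^2 = 20873.747 / 4046.8564 = 5.1580152 acre ≈ 5.158 acre (4 s.f.).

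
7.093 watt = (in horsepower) 0.009512. Check: 7.093 watt = 7.093 W. 1 horsepower = 745.69987 W, so 7.093 W = 7.093 / 745.69987 = 0.0095118697 horsepower ≈ 0.009512 horsepower (4 s.f.).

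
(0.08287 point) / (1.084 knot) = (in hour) 1.456e-08. Check: 1 point = 0.00035277778 m, so 0.08287 point = 0.08287 * 0.00035277778 = 2.9234694e-05 m. 1 knot = 0.51444444 m/s, so 1.084 knot = 1.084 * 0.51444444 = 0.55765778 m/s. Combine: 2.9234694e-05 m / 0.55765778 m/s = 5.2424077e-05 s. 1 hour = 3600 s, so 5.2424077e-05 s = 5.2424077e-05 / 3600 = 1.4562244e-08 hour ≈ 1.456e-08 hour (4 s.f.).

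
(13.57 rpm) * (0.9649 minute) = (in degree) 1 rpm = 0.10471976 rad/s, so 13.57 rpm = 13.57 * 0.10471976 = 1.4210471 rad/s. 1 minute = 60 s, so 0.9649 minute = 0.9649 * 60 = 57.894 s. Combine: 1.4210471 rad/s * 57.894 s = 82.270099 rad. 1 degree = 0.017453293 rad, so 82.270099 rad = 82.270099 / 0.017453293 = 4713.7295 degree ≈ 4714 degree (4 s.f.). Final answer: 4714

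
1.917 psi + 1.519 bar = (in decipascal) 1.651e+06. Check: 1 psi = 6894.7573 Pa, so 1.917 psi = 1.917 * 6894.7573 = 13217.25 Pa. 1 bar = 100000 Pa, so 1.519 bar = 1.519 * 100000 = 151900 Pa. Sum: 13217.25 + 151900 = 165117.25 Pa. 1 decipascal = 0.1 Pa, so 165117.25 Pa = 165117.25 / 0.1 = 1651172.5 decipascal ≈ 1.651e+06 decipascal (4 s.f.).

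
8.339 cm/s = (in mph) 1 cm/s = 0.01 m/s, so 8.339 cm/s = 8.339 * 0.01 = 0.08339 m/s. 1 mph = 0.44704 m/s, so 0.08339 m/s = 0.08339 / 0.44704 = 0.18653812 mph ≈ 0.1865 mph (4 s.f.). Final answer: 0.1865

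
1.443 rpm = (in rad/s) 1 rpm = 0.10471976 rad/s, so 1.443 rpm = 1.443 * 0.10471976 = 0.15111061 rad/s. Result: 0.15111061 rad/s ≈ 0.1511 rad/s (4 s.f.). Final answer: 0.1511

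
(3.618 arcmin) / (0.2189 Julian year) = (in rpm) 1.455e-09. Check: 1 arcmin = 0.00029088821 rad, so 3.618 arcmin = 3.618 * 0.00029088821 = 0.0010524335 rad. 1 Julian year = 31557600 s, so 0.2189 Julian year = 0.2189 * 31557600 = 6907958.6 s. Combine: 0.0010524335 rad / 6907958.6 s = 1.5235087e-10 rad/s. 1 rpm = 0.10471976 rad/s, so 1.5235087e-10 rad/s = 1.5235087e-10 / 0.10471976 = 1.4548437e-09 rpm ≈ 1.455e-09 rpm (4 s.f.).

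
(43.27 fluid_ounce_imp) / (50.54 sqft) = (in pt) 0.7422. Check: 1 fluid_ounce_imp = 2.8413063e-05 m^3, so 43.27 fluid_ounce_imp = 43.27 * 2.8413063e-05 = 0.0012294332 m^3. 1 sqft = 0.09290304 m^2, so 50.54 sqft = 50.54 * 0.09290304 = 4.6953196 m^2. Combine: 0.0012294332 m^3 / 4.6953196 m^2 = 0.00026184228 m. 1 pt = 0.00035277778 m, so 0.00026184228 m = 0.00026184228 / 0.00035277778 = 0.74223009 pt ≈ 0.7422 pt (4 s.f.).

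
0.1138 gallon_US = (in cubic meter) 1 gallon_US = 0.0037854118 m^3, so 0.1138 gallon_US = 0.1138 * 0.0037854118 = 0.00043077986 m^3. 0.00043077986 m^3 = 0.00043077986 cubic meter ≈ 0.0004308 cubic meter (4 s.f.). Final answer: 0.0004308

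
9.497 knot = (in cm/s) 488.6. Check: 1 knot = 0.51444444 m/s, so 9.497 knot = 9.497 * 0.51444444 = 4.8856789 m/s. 1 cm/s = 0.01 m/s, so 4.8856789 m/s = 4.8856789 / 0.01 = 488.56789 cm/s ≈ 488.6 cm/s (4 s.f.).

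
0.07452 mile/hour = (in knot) 0.06476. Check: 1 mile/hour = 0.44704 m/s, so 0.07452 mile/hour = 0.07452 * 0.44704 = 0.033313421 m/s. 1 knot = 0.51444444 m/s, so 0.033313421 m/s = 0.033313421 / 0.51444444 = 0.06475611 knot ≈ 0.06476 knot (4 s.f.).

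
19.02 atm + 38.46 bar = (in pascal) 5.773e+06. Check: 1 atm = 101325 Pa, so 19.02 atm = 19.02 * 101325 = 1927201.5 Pa. 1 bar = 100000 Pa, so 38.46 bar = 38.46 * 100000 = 3846000 Pa. Sum: 1927201.5 + 3846000 = 5773201.5 Pa. 5773201.5 Pa = 5773201.5 pascal ≈ 5.773e+06 pascal (4 s.f.).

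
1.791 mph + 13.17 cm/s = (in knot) 1.812. Check: 1 mph = 0.44704 m/s, so 1.791 mph = 1.791 * 0.44704 = 0.80064864 m/s. 1 cm/s = 0.01 m/s, so 13.17 cm/s = 13.17 * 0.01 = 0.1317 m/s. Sum: 0.80064864 + 0.1317 = 0.93234864 m/s. 1 knot = 0.51444444 m/s, so 0.93234864 m/s = 0.93234864 / 0.51444444 = 1.8123408 knot ≈ 1.812 knot (4 s.f.).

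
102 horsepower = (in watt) 1 horsepower = 745.69987 W, so 102 horsepower = 102 * 745.69987 = 76061.387 W. 76061.387 W = 76061.387 watt ≈ 7.606e+04 watt (4 s.f.). Final answer: 7.606e+04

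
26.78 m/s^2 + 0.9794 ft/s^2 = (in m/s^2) 26.78 m/s^2 is already in m/s^2. 1 ft/s^2 = 0.3048 m/s^2, so 0.9794 ft/s^2 = 0.9794 * 0.3048 = 0.29852112 m/s^2. Sum: 26.78 + 0.29852112 = 27.078521 m/s^2. Result: 27.078521 m/s^2 ≈ 27.08 m/s^2 (4 s.f.). Final answer: 27.08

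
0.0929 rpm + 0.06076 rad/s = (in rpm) 0.6731. Check: 1 rpm = 0.10471976 rad/s, so 0.0929 rpm = 0.0929 * 0.10471976 = 0.0097284653 rad/s. 0.06076 rad/s is already in rad/s. Sum: 0.0097284653 + 0.06076 = 0.070488465 rad/s. 1 rpm = 0.10471976 rad/s, so 0.070488465 rad/s = 0.070488465 / 0.10471976 = 0.67311526 rpm ≈ 0.6731 rpm (4 s.f.).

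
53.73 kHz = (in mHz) 1 kHz = 1000 Hz, so 53.73 kHz = 53.73 * 1000 = 53730 Hz. 1 mHz = 0.001 Hz, so 53730 Hz = 53730 / 0.001 = 53730000 mHz ≈ 5.373e+07 mHz (4 s.f.). Final answer: 5.373e+07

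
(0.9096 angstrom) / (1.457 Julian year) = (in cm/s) 1.978e-16. Check: 1 angstrom = 1e-10 m, so 0.9096 angstrom = 0.9096 * 1e-10 = 9.096e-11 m. 1 Julian year = 31557600 s, so 1.457 Julian year = 1.457 * 31557600 = 45979423 s. Combine: 9.096e-11 m / 45979423 s = 1.9782762e-18 m/s. 1 cm/s = 0.01 m/s, so 1.9782762e-18 m/s = 1.9782762e-18 / 0.01 = 1.9782762e-16 cm/s ≈ 1.978e-16 cm/s (4 s.f.).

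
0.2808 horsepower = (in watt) 209.4. Check: 1 horsepower = 745.69987 W, so 0.2808 horsepower = 0.2808 * 745.69987 = 209.39252 W. 209.39252 W = 209.39252 watt ≈ 209.4 watt (4 s.f.).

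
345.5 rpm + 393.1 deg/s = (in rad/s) 43.04. Check: 1 rpm = 0.10471976 rad/s, so 345.5 rpm = 345.5 * 0.10471976 = 36.180675 rad/s. 1 deg/s = 0.017453293 rad/s, so 393.1 deg/s = 393.1 * 0.017453293 = 6.8608893 rad/s. Sum: 36.180675 + 6.8608893 = 43.041565 rad/s. Result: 43.041565 rad/s ≈ 43.04 rad/s (4 s.f.).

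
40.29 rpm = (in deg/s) 241.7. Check: 1 rpm = 0.10471976 rad/s, so 40.29 rpm = 40.29 * 0.10471976 = 4.2191589 rad/s. 1 deg/s = 0.017453293 rad/s, so 4.2191589 rad/s = 4.2191589 / 0.017453293 = 241.74 deg/s ≈ 241.7 deg/s (4 s.f.).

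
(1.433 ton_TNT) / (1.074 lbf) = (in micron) 1.255e+15. Check: 1 ton_TNT = 4.184e+09 J, so 1.433 ton_TNT = 1.433 * 4.184e+09 = 5.995672e+09 J. 1 lbf = 4.4482216 N, so 1.074 lbf = 1.074 * 4.4482216 = 4.77739 N. Combine: 5.995672e+09 J / 4.77739 N = 1.2550099e+09 m. 1 micron = 1e-06 m, so 1.2550099e+09 m = 1.2550099e+09 / 1e-06 = 1.2550099e+15 micron ≈ 1.255e+15 micron (4 s.f.).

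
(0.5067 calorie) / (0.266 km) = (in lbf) 0.001792. Check: 1 calorie = 4.184 J, so 0.5067 calorie = 0.5067 * 4.184 = 2.1200328 J. 1 km = 1000 m, so 0.266 km = 0.266 * 1000 = 266 m. Combine: 2.1200328 J / 266 m = 0.0079700481 N. 1 lbf = 4.4482216 N, so 0.0079700481 N = 0.0079700481 / 4.4482216 = 0.0017917381 lbf ≈ 0.001792 lbf (4 s.f.).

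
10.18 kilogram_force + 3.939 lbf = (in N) 117.4. Check: 1 kilogram_force = 9.80665 N, so 10.18 kilogram_force = 10.18 * 9.80665 = 99.831697 N. 1 lbf = 4.4482216 N, so 3.939 lbf = 3.939 * 4.4482216 = 17.521545 N. Sum: 99.831697 + 17.521545 = 117.35324 N. Result: 117.35324 N ≈ 117.4 N (4 s.f.).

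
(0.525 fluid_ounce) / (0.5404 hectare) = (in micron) 1 fluid_ounce = 2.957353e-05 m^3, so 0.525 fluid_ounce = 0.525 * 2.957353e-05 = 1.5526103e-05 m^3. 1 hectare = 10000 m^2, so 0.5404 hectare = 0.5404 * 10000 = 5404 m^2. Combine: 1.5526103e-05 m^3 / 5404 m^2 = 2.8730761e-09 m. 1 micron = 1e-06 m, so 2.8730761e-09 m = 2.8730761e-09 / 1e-06 = 0.0028730761 micron ≈ 0.002873 micron (4 s.f.). Final answer: 0.002873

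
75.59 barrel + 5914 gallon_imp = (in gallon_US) 1 barrel = 0.15898729 m^3, so 75.59 barrel = 75.59 * 0.15898729 = 12.01785 m^3. 1 gallon_imp = 0.00454609 m^3, so 5914 gallon_imp = 5914 * 0.00454609 = 26.885576 m^3. Sum: 12.01785 + 26.885576 = 38.903426 m^3. 1 gallon_US = 0.0037854118 m^3, so 38.903426 m^3 = 38.903426 / 0.0037854118 = 10277.198 gallon_US ≈ 1.028e+04 gallon_US (4 s.f.). Final answer: 1.028e+04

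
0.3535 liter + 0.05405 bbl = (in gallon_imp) 1 liter = 0.001 m^3, so 0.3535 liter = 0.3535 * 0.001 = 0.0003535 m^3. 1 bbl = 0.15898729 m^3, so 0.05405 bbl = 0.05405 * 0.15898729 = 0.0085932633 m^3. Sum: 0.0003535 + 0.0085932633 = 0.0089467633 m^3. 1 gallon_imp = 0.00454609 m^3, so 0.0089467633 m^3 = 0.0089467633 / 0.00454609 = 1.9680128 gallon_imp ≈ 1.968 gallon_imp (4 s.f.). Final answer: 1.968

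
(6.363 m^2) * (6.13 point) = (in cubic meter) 6.363 m^2 is already in m^2. 1 point = 0.00035277778 m, so 6.13 point = 6.13 * 0.00035277778 = 0.0021625278 m. Combine: 6.363 m^2 * 0.0021625278 m = 0.013760164 m^3. 0.013760164 m^3 = 0.013760164 cubic meter ≈ 0.01376 cubic meter (4 s.f.). Final answer: 0.01376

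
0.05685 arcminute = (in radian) 1 arcminute = 0.00029088821 rad, so 0.05685 arcminute = 0.05685 * 0.00029088821 = 1.6536995e-05 rad. 1.6536995e-05 rad = 1.6536995e-05 radian ≈ 1.654e-05 radian (4 s.f.). Final answer: 1.654e-05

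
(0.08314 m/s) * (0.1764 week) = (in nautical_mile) 0.08314 m/s is already in m/s. 1 week = 604800 s, so 0.1764 week = 0.1764 * 604800 = 106686.72 s. Combine: 0.08314 m/s * 106686.72 s = 8869.9339 m. 1 nautical_mile = 1852 m, so 8869.9339 m = 8869.9339 / 1852 = 4.7893812 nautical_mile ≈ 4.789 nautical_mile (4 s.f.). Final answer: 4.789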